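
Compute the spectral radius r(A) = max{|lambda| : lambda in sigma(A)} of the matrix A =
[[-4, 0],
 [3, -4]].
r(A) = 4

The eigenvalues of A are the roots of its characteristic polynomial. With M = A (coefficients from the trace and determinant):
  p(λ) = det(λ I - M) = λ^2 + 8λ + 16.
For λ^2 + 8λ + 16 the discriminant is 0. It is a perfect square (0^2), so the roots are rational: λ = (-8 ± 0)/2 = -4, -4.
Thus the eigenvalues (to 4 decimals) are -4 (modulus 4). The spectral radius is the largest modulus: r(A) = 4. (Cross-check: r(A) ≤ ||A||_2 ≈ 5.772; equality holds whenever A is normal, though it can also hold for some non-normal A.)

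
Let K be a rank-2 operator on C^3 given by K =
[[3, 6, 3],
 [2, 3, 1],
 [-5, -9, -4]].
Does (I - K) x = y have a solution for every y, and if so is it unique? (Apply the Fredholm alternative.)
(I - K) is invertible (det(I - K) = -4 ≠ 0), so for every y in C^3 the equation (I - K) x = y has a unique solution.

K has rank 2 and factors as K = U V^T = u1 v1^T + u2 v2^T with u1 = (2, 1, -3), v1 = (1, 3, 2), u2 = (-1, -1, 2), v2 = (-1, 0, 1) (multiplying out reproduces the displayed K). The nonzero eigenvalues of U V^T coincide with those of the 2 x 2 matrix G = V^T U = [[v1·u1, v1·u2], [v2·u1, v2·u2]] = [[-1, 0], [-5, 3]], and by the Sylvester determinant identity det(I_3 - U V^T) = det(I_2 - V^T U) = det([[2, 0], [5, -2]]) = (2)(-2) - (0)(5) = -4. (Direct check: I - K =
[[-2, -6, -3],
 [-2, -2, -1],
 [5, 9, 5]]
has determinant -4.) The finite-dimensional Fredholm alternative says: either (I - K) is invertible, or ker(I - K) ≠ {0} and then range(I - K) = ker((I - K)^*)^⊥, with dim ker(I - K) = dim ker((I - K)^*). Since det(I - K) ≠ 0, 1 is not an eigenvalue of K and ker(I - K) = {0}, so we are in the first case: for every y there is a unique x = (I - K)^(-1) y. (Explicitly, by the Woodbury identity, (I - U V^T)^(-1) = I + U (I_2 - G)^(-1) V^T.)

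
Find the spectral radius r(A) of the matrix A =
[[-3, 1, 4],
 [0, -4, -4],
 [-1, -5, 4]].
r(A) = sqrt(128)/2 ≈ 5.6569

The eigenvalues of A are the roots of its characteristic polynomial. With M = A (coefficients from the trace, the sum of principal 2x2 minors, and det A):
  p(λ) = det(λ I - M) = λ^3 + 3λ^2 - 32λ - 96.
By the rational root theorem any rational root is an integer divisor of 96. Testing λ = -3: p(-3) = -27 + 27 + 96 - 96 = 0, so λ = -3 is a root. Dividing out (λ + 3) leaves p(λ) = (λ + 3)(λ^2 - 32). For λ^2 - 32 the discriminant is 128. It is nonnegative but not a perfect square, so the roots are real and irrational: λ = ± sqrt(128)/2 ≈ 5.6569, -5.6569.
Thus the eigenvalues (to 4 decimals) are 5.6569 (modulus 5.6569); -5.6569 (modulus 5.6569); -3 (modulus 3). The spectral radius is the largest modulus: r(A) = sqrt(128)/2 ≈ 5.6569. (Cross-check: r(A) ≤ ||A||_2 ≈ 7.3403; equality holds whenever A is normal, though it can also hold for some non-normal A.)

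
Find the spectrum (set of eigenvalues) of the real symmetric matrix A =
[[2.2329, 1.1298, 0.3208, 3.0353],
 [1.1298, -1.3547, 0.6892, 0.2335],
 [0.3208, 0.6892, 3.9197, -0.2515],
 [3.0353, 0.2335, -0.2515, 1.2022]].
sigma(A) ≈ {-2, -1, 4, 5}

A is real symmetric, so its spectrum consists of real eigenvalues. Expanding the characteristic polynomial of the displayed matrix gives
  det(λ I - A) = p(λ) = λ^4 + (-6)λ^3 + (-5)λ^2 + (42)λ + (40).
Solving p(λ) = 0 yields eigenvalues ≈ -2, -1, 4, 5. (A is shown rounded to 4 decimals, so these recover the underlying integer eigenvalues to within that precision.)
Verification: the trace of A = 6 equals the sum of eigenvalues 6, and det(A) ≈ 40.0001 matches the eigenvalue product 40.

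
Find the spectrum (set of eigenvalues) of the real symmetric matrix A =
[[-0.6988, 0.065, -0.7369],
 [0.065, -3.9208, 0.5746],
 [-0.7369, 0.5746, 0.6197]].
sigma(A) ≈ {-4, -1, 1}

A is real symmetric, so its spectrum consists of real eigenvalues. Expanding the characteristic polynomial of the displayed matrix gives
  det(λ I - A) = p(λ) = λ^3 + (4)λ^2 + (-1)λ + (-4).
Solving p(λ) = 0 yields eigenvalues ≈ -4, -1, 1. (A is shown rounded to 4 decimals, so these recover the underlying integer eigenvalues to within that precision.)
Verification: the trace of A = -4 equals the sum of eigenvalues -4, and det(A) ≈ 4.0000 matches the eigenvalue product 4.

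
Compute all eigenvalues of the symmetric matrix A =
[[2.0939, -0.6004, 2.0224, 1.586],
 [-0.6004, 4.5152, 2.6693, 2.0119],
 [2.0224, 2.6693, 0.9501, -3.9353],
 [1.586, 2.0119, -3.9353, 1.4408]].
sigma(A) ≈ {-5, 3, 5, 6}

A is real symmetric, so its spectrum consists of real eigenvalues. Expanding the characteristic polynomial of the displayed matrix gives
  det(λ I - A) = p(λ) = λ^4 + (-9)λ^3 + (-7)λ^2 + (225.0044)λ + (-450.0101).
Solving p(λ) = 0 yields eigenvalues ≈ -5, 3, 5, 6. (A is shown rounded to 4 decimals, so these recover the underlying integer eigenvalues to within that precision.)
Verification: the trace of A = 9 equals the sum of eigenvalues 9, and det(A) ≈ -450.0101 matches the eigenvalue product -450.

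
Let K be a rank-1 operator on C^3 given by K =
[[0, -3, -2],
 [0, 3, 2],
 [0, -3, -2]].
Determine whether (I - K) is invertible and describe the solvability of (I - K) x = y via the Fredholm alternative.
(I - K) is singular (det(I - K) = 0, i.e. 1 ∈ sigma(K)). (I - K) x = y is solvable iff y ⊥ ker((I - K)^*) = span{(0, -3, -2)}, i.e. iff -3y_2 - 2y_3 = 0. When solvable, the solutions are x = y + c·(1, -1, 1), c arbitrary (ker(I - K) = span{(1, -1, 1)}, dimension 1).

K has rank 1, so it is an outer product K = u v^T: every row of K is a multiple of one row vector. Reading off the entries, u = (1, -1, 1) and v = (0, -3, -2) (row i of K equals u_i·v^T). A rank-one matrix u v^T satisfies K u = u (v·u) and kills the (2)-dimensional subspace v^⊥, so its characteristic polynomial is lambda^2 (lambda - v·u) with v·u = tr K = 1. Hence the eigenvalues of I - K are 1 (multiplicity 2) and 1 - (1) = 0, so det(I - K) = 0. (Direct check: I - K =
[[1, 3, 2],
 [0, -2, -2],
 [0, 3, 3]]
has determinant 0.) So 1 is an eigenvalue of K and (I - K) is not invertible. The finite-dimensional Fredholm alternative says: either (I - K) is invertible, or ker(I - K) ≠ {0} and then range(I - K) = ker((I - K)^*)^⊥, with dim ker(I - K) = dim ker((I - K)^*). We are in the second case, so we need both kernels. Kernel of I - K: (I - K) u = u - u (v·u) = u - u = 0, so ker(I - K) = span{u} = span{(1, -1, 1)} (it is exactly 1-dimensional because rank(I - K) = 2). Kernel of the adjoint: K is real, so (I - K)^* = I - K^T = I - v u^T, and (I - v u^T) v = v - v (u·v) = 0; hence ker((I - K)^*) = span{v} = span{(0, -3, -2)}. Therefore (I - K) x = y is solvable iff <y, v> = 0, i.e. iff -3y_2 - 2y_3 = 0. When this holds, K y = u (v·y) = 0, so (I - K) y = y and x = y is a particular solution; the full solution set is the line x = y + c·u = y + c·(1, -1, 1), c ∈ C.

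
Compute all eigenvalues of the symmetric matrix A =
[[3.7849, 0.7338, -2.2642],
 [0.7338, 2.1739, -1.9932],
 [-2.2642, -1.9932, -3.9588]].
sigma(A) ≈ {-5, 2, 5}

A is real symmetric, so its spectrum consists of real eigenvalues. Expanding the characteristic polynomial of the displayed matrix gives
  det(λ I - A) = p(λ) = λ^3 + (-2)λ^2 + (-25)λ + (50).
Solving p(λ) = 0 yields eigenvalues ≈ -5, 2, 5. (A is shown rounded to 4 decimals, so these recover the underlying integer eigenvalues to within that precision.)
Verification: the trace of A = 2 equals the sum of eigenvalues 2, and det(A) ≈ -49.9996 matches the eigenvalue product -50.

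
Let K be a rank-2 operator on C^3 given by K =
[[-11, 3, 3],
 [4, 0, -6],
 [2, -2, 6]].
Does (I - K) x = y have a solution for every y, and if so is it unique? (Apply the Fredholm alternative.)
(I - K) is invertible (det(I - K) = -90 ≠ 0), so for every y in C^3 the equation (I - K) x = y has a unique solution.

K has rank 2 and factors as K = U V^T = u1 v1^T + u2 v2^T with u1 = (3, 0, -2), v1 = (-3, 1, 0), u2 = (1, -2, 2), v2 = (-2, 0, 3) (multiplying out reproduces the displayed K). The nonzero eigenvalues of U V^T coincide with those of the 2 x 2 matrix G = V^T U = [[v1·u1, v1·u2], [v2·u1, v2·u2]] = [[-9, -5], [-12, 4]], and by the Sylvester determinant identity det(I_3 - U V^T) = det(I_2 - V^T U) = det([[10, 5], [12, -3]]) = (10)(-3) - (5)(12) = -90. (Direct check: I - K =
[[12, -3, -3],
 [-4, 1, 6],
 [-2, 2, -5]]
has determinant -90.) The finite-dimensional Fredholm alternative says: either (I - K) is invertible, or ker(I - K) ≠ {0} and then range(I - K) = ker((I - K)^*)^⊥, with dim ker(I - K) = dim ker((I - K)^*). Since det(I - K) ≠ 0, 1 is not an eigenvalue of K and ker(I - K) = {0}, so we are in the first case: for every y there is a unique x = (I - K)^(-1) y. (Explicitly, by the Woodbury identity, (I - U V^T)^(-1) = I + U (I_2 - G)^(-1) V^T.)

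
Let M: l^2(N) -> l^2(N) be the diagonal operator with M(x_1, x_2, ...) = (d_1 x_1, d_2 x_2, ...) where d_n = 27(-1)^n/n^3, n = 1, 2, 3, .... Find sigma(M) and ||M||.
sigma(M) = {27(-1)^n/n^3 : n ≥ 1} ∪ {0}; ||M|| = 27

A bounded diagonal operator on l^2 with diagonal entries d_n has spectrum equal to the closure of {d_n : n ≥ 1}: every d_n is an eigenvalue (with eigenvector e_n), so {d_n} ⊂ sigma(M); the spectrum is closed, so its closure is too; and for lambda not in the closure, (M - lambda I) has bounded inverse (the diagonal entries 1/(d_n - lambda) are bounded). For our sequence d_n = 27(-1)^n/n^3, n = 1, 2, 3, ...:
  - {d_n} = {27(-1)^n/n^3 : n ≥ 1}; the only limit point is 0
  - closure = {27(-1)^n/n^3 : n ≥ 1} ∪ {0}
For the norm: a diagonal operator has ||M|| = sup_n |d_n|. Here |d_n| = 27/n^3 is decreasing, so sup_n |d_n| = |d_1| = 27. So ||M|| = 27.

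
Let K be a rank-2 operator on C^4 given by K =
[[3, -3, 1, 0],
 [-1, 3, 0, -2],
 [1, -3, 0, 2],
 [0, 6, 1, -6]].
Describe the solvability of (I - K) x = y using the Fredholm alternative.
(I - K) is invertible (det(I - K) = -20 ≠ 0), so for every y in C^4 the equation (I - K) x = y has a unique solution.

K has rank 2 and factors as K = U V^T = u1 v1^T + u2 v2^T with u1 = (-1, 0, 0, -1), v1 = (-3, 3, -1, 0), u2 = (0, 1, -1, 3), v2 = (-1, 3, 0, -2) (multiplying out reproduces the displayed K). The nonzero eigenvalues of U V^T coincide with those of the 2 x 2 matrix G = V^T U = [[v1·u1, v1·u2], [v2·u1, v2·u2]] = [[3, 4], [3, -3]], and by the Sylvester determinant identity det(I_4 - U V^T) = det(I_2 - V^T U) = det([[-2, -4], [-3, 4]]) = (-2)(4) - (-4)(-3) = -20. (Direct check: I - K =
[[-2, 3, -1, 0],
 [1, -2, 0, 2],
 [-1, 3, 1, -2],
 [0, -6, -1, 7]]
has determinant -20.) The finite-dimensional Fredholm alternative says: either (I - K) is invertible, or ker(I - K) ≠ {0} and then range(I - K) = ker((I - K)^*)^⊥, with dim ker(I - K) = dim ker((I - K)^*). Since det(I - K) ≠ 0, 1 is not an eigenvalue of K and ker(I - K) = {0}, so we are in the first case: for every y there is a unique x = (I - K)^(-1) y. (Explicitly, by the Woodbury identity, (I - U V^T)^(-1) = I + U (I_2 - G)^(-1) V^T.)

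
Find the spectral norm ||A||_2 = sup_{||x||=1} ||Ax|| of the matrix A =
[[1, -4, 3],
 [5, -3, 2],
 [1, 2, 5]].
||A||_2 ≈ 7.7784 (= sqrt(largest eigenvalue of A^T A))

||A||_2 = sigma_max(A) = sqrt(lambda_max(A^T A)). Form the symmetric matrix M = A^T A =
[[27, -17, 18],
 [-17, 29, -8],
 [18, -8, 38]].
Its characteristic polynomial (trace, sum of principal 2x2 minors, determinant of M give the coefficients) is
  p(λ) = det(λ I - M) = λ^3 - 94λ^2 + 2234λ - 12544.
No integer candidate from the rational root theorem (±divisors of 12544) is a root, so the roots are irrational. The cubic discriminant is Δ = 992456176 > 0, so there are three distinct real roots. p(8) = -176 and p(9) = 677 have opposite signs, so a root lies in (8, 9); Newton's method refines it to λ ≈ 8.1937. p(25) = 181 and p(26) = -428 have opposite signs, so a root lies in (25, 26); Newton's method refines it to λ ≈ 25.3033. p(60) = -904 and p(61) = 937 have opposite signs, so a root lies in (60, 61); Newton's method refines it to λ ≈ 60.5029. Check (Vieta): the three roots sum to 94, matching tr M = 94.
So the eigenvalues of A^T A are ≈ 8.1937, 25.3033, 60.5029 (all ≥ 0, as they must be for A^T A). The largest is λ_max ≈ 60.5029, hence ||A||_2 = sqrt(λ_max) ≈ 7.7784.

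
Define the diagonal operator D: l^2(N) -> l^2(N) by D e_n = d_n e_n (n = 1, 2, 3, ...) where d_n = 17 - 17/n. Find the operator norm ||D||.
||D|| = 17

For a diagonal operator on l^2 with entries d_n, ||D|| = sup_n |d_n|. Here d_1 = 0, d_2 = 17/2, ..., and d_n = 17 - 17/n increases monotonically toward 17. All terms lie in [0, 17), so |d_n| = d_n and the supremum is the limit 17, which is not attained by any individual d_n. Hence ||D|| = 17.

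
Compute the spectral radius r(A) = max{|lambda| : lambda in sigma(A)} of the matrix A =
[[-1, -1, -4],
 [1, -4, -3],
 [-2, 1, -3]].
r(A) = (4 + sqrt(20))/2 ≈ 4.2361

The eigenvalues of A are the roots of its characteristic polynomial. With M = A (coefficients from the trace, the sum of principal 2x2 minors, and det A):
  p(λ) = det(λ I - M) = λ^3 + 8λ^2 + 15λ - 4.
By the rational root theorem any rational root is an integer divisor of 4. Testing λ = -4: p(-4) = -64 + 128 - 60 - 4 = 0, so λ = -4 is a root. Dividing out (λ + 4) leaves p(λ) = (λ + 4)(λ^2 + 4λ - 1). For λ^2 + 4λ - 1 the discriminant is 20. It is nonnegative but not a perfect square, so the roots are real and irrational: λ = (-4 ± sqrt(20))/2 ≈ 0.2361, -4.2361.
Thus the eigenvalues (to 4 decimals) are 0.2361 (modulus 0.2361); -4.2361 (modulus 4.2361); -4 (modulus 4). The spectral radius is the largest modulus: r(A) = (4 + sqrt(20))/2 ≈ 4.2361. (Cross-check: r(A) ≤ ||A||_2 ≈ 6.4548; equality holds whenever A is normal, though it can also hold for some non-normal A.)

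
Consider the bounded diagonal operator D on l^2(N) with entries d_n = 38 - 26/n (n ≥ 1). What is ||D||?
||D|| = 38

For a diagonal operator on l^2 with entries d_n, ||D|| = sup_n |d_n|. Here d_1 = 12, d_2 = 25, ..., and d_n = 38 - 26/n increases monotonically toward 38. All terms lie in [12, 38), so |d_n| = d_n and the supremum is the limit 38, which is not attained by any individual d_n. Hence ||D|| = 38.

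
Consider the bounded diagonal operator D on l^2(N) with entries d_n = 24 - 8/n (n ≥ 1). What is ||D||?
||D|| = 24

For a diagonal operator on l^2 with entries d_n, ||D|| = sup_n |d_n|. Here d_1 = 16, d_2 = 20, ..., and d_n = 24 - 8/n increases monotonically toward 24. All terms lie in [16, 24), so |d_n| = d_n and the supremum is the limit 24, which is not attained by any individual d_n. Hence ||D|| = 24.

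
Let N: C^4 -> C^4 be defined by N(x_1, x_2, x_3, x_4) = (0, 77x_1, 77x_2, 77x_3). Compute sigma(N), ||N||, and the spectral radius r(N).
sigma(N) = {0}; ||N|| = 77; r(N) = 0. (N is nilpotent with N^4 = 0.)

On C^4, N is a strictly lower-triangular matrix with 77 on the subdiagonal and zeros elsewhere, so its characteristic polynomial is lambda^4 and every eigenvalue is 0: sigma(N) = {0}. For the operator norm, N e_i = 77e_{i+1} for i = 1, ..., 3 and N e_4 = 0, so the singular values of N are 77 (with multiplicity 3) and 0; hence ||N|| = 77. The spectral radius r(N) = max|lambda| = 0. Note ||N|| > r(N) — characteristic of non-normal nilpotent operators. Indeed N^4 = 0.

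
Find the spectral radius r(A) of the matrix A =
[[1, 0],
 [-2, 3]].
r(A) = 3

The eigenvalues of A are the roots of its characteristic polynomial. With M = A (coefficients from the trace and determinant):
  p(λ) = det(λ I - M) = λ^2 - 4λ + 3.
For λ^2 - 4λ + 3 the discriminant is 4. It is a perfect square (2^2), so the roots are rational: λ = (4 ± 2)/2 = 3, 1.
Thus the eigenvalues (to 4 decimals) are 3 (modulus 3); 1 (modulus 1). The spectral radius is the largest modulus: r(A) = 3. (Cross-check: r(A) ≤ ||A||_2 ≈ 3.6503; equality holds whenever A is normal, though it can also hold for some non-normal A.)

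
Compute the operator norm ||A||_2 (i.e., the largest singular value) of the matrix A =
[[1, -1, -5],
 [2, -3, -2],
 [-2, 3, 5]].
||A||_2 ≈ 8.7006 (= sqrt(largest eigenvalue of A^T A))

||A||_2 = sigma_max(A) = sqrt(lambda_max(A^T A)). Form the symmetric matrix M = A^T A =
[[9, -13, -19],
 [-13, 19, 26],
 [-19, 26, 54]].
Its characteristic polynomial (trace, sum of principal 2x2 minors, determinant of M give the coefficients) is
  p(λ) = det(λ I - M) = λ^3 - 82λ^2 + 477λ - 9.
No integer candidate from the rational root theorem (±divisors of 9) is a root, so the roots are irrational. The cubic discriminant is Δ = 1082264697 > 0, so there are three distinct real roots. p(0) = -9 and p(1) = 387 have opposite signs, so a root lies in (0, 1); Newton's method refines it to λ ≈ 0.0189. p(6) = 117 and p(7) = -345 have opposite signs, so a root lies in (6, 7); Newton's method refines it to λ ≈ 6.2807. p(75) = -3609 and p(76) = 1587 have opposite signs, so a root lies in (75, 76); Newton's method refines it to λ ≈ 75.7004. Check (Vieta): the three roots sum to 82, matching tr M = 82.
So the eigenvalues of A^T A are ≈ 0.0189, 6.2807, 75.7004 (all ≥ 0, as they must be for A^T A). The largest is λ_max ≈ 75.7004, hence ||A||_2 = sqrt(λ_max) ≈ 8.7006.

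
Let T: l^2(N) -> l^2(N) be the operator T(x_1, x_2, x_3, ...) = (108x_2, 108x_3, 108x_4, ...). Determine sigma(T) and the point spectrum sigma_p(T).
sigma(T) = closed disk {z in C : |z| ≤ 108}; sigma_p(T) = open disk {z in C : |z| < 108}

Note T = 108·V where V is the unit left shift (V x)_k = x_{k+1}; so sigma(T) = 108·sigma(V) and ||T|| = 108||V||. ||T x||^2 = 11664sum_{k≥2} |x_k|^2 ≤ 11664||x||^2, with equality on {x : x_1 = 0}, so ||T|| = 108. For any lambda with |lambda| < 108, set r = lambda/108 (|r| < 1); the vector x = (1, r, r^2, ...) is in l^2 and satisfies T x = 108(r, r^2, ...) = lambda x, so lambda is an eigenvalue. On the boundary |lambda| = 108 the geometric series diverges, so no l^2 eigenvector exists, but these lambda lie in the approximate point spectrum. Hence sigma(T) is the closed disk of radius 108 and sigma_p(T) is the open disk.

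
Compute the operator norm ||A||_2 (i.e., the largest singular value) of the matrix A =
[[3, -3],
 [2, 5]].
||A||_2 = sqrt((47 + sqrt(445))/2) ≈ 5.835 (= sqrt(largest eigenvalue of A^T A))

||A||_2 = sigma_max(A) = sqrt(lambda_max(A^T A)). Form the symmetric matrix M = A^T A =
[[13, 1],
 [1, 34]].
Its characteristic polynomial (trace, determinant of M give the coefficients) is
  p(λ) = det(λ I - M) = λ^2 - 47λ + 441.
For λ^2 - 47λ + 441 the discriminant is 445. It is nonnegative but not a perfect square, so the roots are real and irrational: λ = (47 ± sqrt(445))/2 ≈ 34.0475, 12.9525.
So the eigenvalues of A^T A are ≈ 12.9525, 34.0475 (all ≥ 0, as they must be for A^T A). The largest is λ_max = (47 + sqrt(445))/2 ≈ 34.0475, hence ||A||_2 = sqrt(λ_max) = sqrt((47 + sqrt(445))/2) ≈ 5.835.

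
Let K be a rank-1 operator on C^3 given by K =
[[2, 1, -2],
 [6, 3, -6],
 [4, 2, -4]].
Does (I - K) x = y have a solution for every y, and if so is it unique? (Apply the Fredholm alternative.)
(I - K) is singular (det(I - K) = 0, i.e. 1 ∈ sigma(K)). (I - K) x = y is solvable iff y ⊥ ker((I - K)^*) = span{(2, 1, -2)}, i.e. iff 2y_1 + y_2 - 2y_3 = 0. When solvable, the solutions are x = y + c·(1, 3, 2), c arbitrary (ker(I - K) = span{(1, 3, 2)}, dimension 1).

K has rank 1, so it is an outer product K = u v^T: every row of K is a multiple of one row vector. Reading off the entries, u = (1, 3, 2) and v = (2, 1, -2) (row i of K equals u_i·v^T). A rank-one matrix u v^T satisfies K u = u (v·u) and kills the (2)-dimensional subspace v^⊥, so its characteristic polynomial is lambda^2 (lambda - v·u) with v·u = tr K = 1. Hence the eigenvalues of I - K are 1 (multiplicity 2) and 1 - (1) = 0, so det(I - K) = 0. (Direct check: I - K =
[[-1, -1, 2],
 [-6, -2, 6],
 [-4, -2, 5]]
has determinant 0.) So 1 is an eigenvalue of K and (I - K) is not invertible. The finite-dimensional Fredholm alternative says: either (I - K) is invertible, or ker(I - K) ≠ {0} and then range(I - K) = ker((I - K)^*)^⊥, with dim ker(I - K) = dim ker((I - K)^*). We are in the second case, so we need both kernels. Kernel of I - K: (I - K) u = u - u (v·u) = u - u = 0, so ker(I - K) = span{u} = span{(1, 3, 2)} (it is exactly 1-dimensional because rank(I - K) = 2). Kernel of the adjoint: K is real, so (I - K)^* = I - K^T = I - v u^T, and (I - v u^T) v = v - v (u·v) = 0; hence ker((I - K)^*) = span{v} = span{(2, 1, -2)}. Therefore (I - K) x = y is solvable iff <y, v> = 0, i.e. iff 2y_1 + y_2 - 2y_3 = 0. When this holds, K y = u (v·y) = 0, so (I - K) y = y and x = y is a particular solution; the full solution set is the line x = y + c·u = y + c·(1, 3, 2), c ∈ C.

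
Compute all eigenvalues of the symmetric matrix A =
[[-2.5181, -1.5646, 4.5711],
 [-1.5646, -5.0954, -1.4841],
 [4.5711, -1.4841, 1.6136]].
sigma(A) ≈ {-6, -5, 5}

A is real symmetric, so its spectrum consists of real eigenvalues. Expanding the characteristic polynomial of the displayed matrix gives
  det(λ I - A) = p(λ) = λ^3 + (6)λ^2 + (-25)λ + (-149.9964).
Solving p(λ) = 0 yields eigenvalues ≈ -6, -5, 5. (A is shown rounded to 4 decimals, so these recover the underlying integer eigenvalues to within that precision.)
Verification: the trace of A = -6 equals the sum of eigenvalues -6, and det(A) ≈ 149.9964 matches the eigenvalue product 150.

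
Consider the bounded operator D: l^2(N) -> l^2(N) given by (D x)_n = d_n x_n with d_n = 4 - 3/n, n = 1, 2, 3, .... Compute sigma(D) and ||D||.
sigma(D) = {4 - 3/n : n ≥ 1} ∪ {4}; ||D|| = 4

A bounded diagonal operator on l^2 with diagonal entries d_n has spectrum equal to the closure of {d_n : n ≥ 1}: every d_n is an eigenvalue (with eigenvector e_n), so {d_n} ⊂ sigma(D); the spectrum is closed, so its closure is too; and for lambda not in the closure, (D - lambda I) has bounded inverse (the diagonal entries 1/(d_n - lambda) are bounded). For our sequence d_n = 4 - 3/n, n = 1, 2, 3, ...:
  - {d_n} = {4 - 3/n : n ≥ 1}; the only limit point is 4
  - closure = {4 - 3/n : n ≥ 1} ∪ {4}
For the norm: a diagonal operator has ||D|| = sup_n |d_n|. Here d_n = 4 - 3/n increases monotonically from d_1 = 1 toward 4, with all terms in [1, 4); so sup_n |d_n| = 4 (the supremum is the limit, not attained). So ||D|| = 4.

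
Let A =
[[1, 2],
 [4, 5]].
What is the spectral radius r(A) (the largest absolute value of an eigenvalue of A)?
r(A) = (6 + sqrt(48))/2 ≈ 6.4641

The eigenvalues of A are the roots of its characteristic polynomial. With M = A (coefficients from the trace and determinant):
  p(λ) = det(λ I - M) = λ^2 - 6λ - 3.
For λ^2 - 6λ - 3 the discriminant is 48. It is nonnegative but not a perfect square, so the roots are real and irrational: λ = (6 ± sqrt(48))/2 ≈ 6.4641, -0.4641.
Thus the eigenvalues (to 4 decimals) are 6.4641 (modulus 6.4641); -0.4641 (modulus 0.4641). The spectral radius is the largest modulus: r(A) = (6 + sqrt(48))/2 ≈ 6.4641. (Cross-check: r(A) ≤ ||A||_2 ≈ 6.7678; equality holds whenever A is normal, though it can also hold for some non-normal A.)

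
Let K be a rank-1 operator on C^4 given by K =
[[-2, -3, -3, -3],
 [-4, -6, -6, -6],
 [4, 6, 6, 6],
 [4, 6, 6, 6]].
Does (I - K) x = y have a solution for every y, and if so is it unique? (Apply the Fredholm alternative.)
(I - K) is invertible (det(I - K) = -3 ≠ 0), so for every y in C^4 the equation (I - K) x = y has a unique solution.

K has rank 1, so it is an outer product K = u v^T: every row of K is a multiple of one row vector. Reading off the entries, u = (-1, -2, 2, 2) and v = (2, 3, 3, 3) (row i of K equals u_i·v^T). A rank-one matrix u v^T satisfies K u = u (v·u) and kills the (3)-dimensional subspace v^⊥, so its characteristic polynomial is lambda^3 (lambda - v·u) with v·u = tr K = 4. Hence the eigenvalues of I - K are 1 (multiplicity 3) and 1 - (4) = -3, so det(I - K) = -3. (Direct check: I - K =
[[3, 3, 3, 3],
 [4, 7, 6, 6],
 [-4, -6, -5, -6],
 [-4, -6, -6, -5]]
has determinant -3.) The finite-dimensional Fredholm alternative says: either (I - K) is invertible, or ker(I - K) ≠ {0} and then range(I - K) = ker((I - K)^*)^⊥, with dim ker(I - K) = dim ker((I - K)^*). Since det(I - K) ≠ 0, 1 is not an eigenvalue of K and ker(I - K) = {0}, so we are in the first case: for every y there is a unique x = (I - K)^(-1) y. Explicitly, by the Sherman–Morrison formula, (I - u v^T)^(-1) = I + u v^T/(1 - v·u), i.e. (I - K)^(-1) = I + K/(-3).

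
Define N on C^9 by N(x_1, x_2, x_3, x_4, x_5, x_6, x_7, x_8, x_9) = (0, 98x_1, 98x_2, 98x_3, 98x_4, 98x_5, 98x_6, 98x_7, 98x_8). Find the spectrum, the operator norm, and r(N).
sigma(N) = {0}; ||N|| = 98; r(N) = 0. (N is nilpotent with N^9 = 0.)

On C^9, N is a strictly lower-triangular matrix with 98 on the subdiagonal and zeros elsewhere, so its characteristic polynomial is lambda^9 and every eigenvalue is 0: sigma(N) = {0}. For the operator norm, N e_i = 98e_{i+1} for i = 1, ..., 8 and N e_9 = 0, so the singular values of N are 98 (with multiplicity 8) and 0; hence ||N|| = 98. The spectral radius r(N) = max|lambda| = 0. Note ||N|| > r(N) — characteristic of non-normal nilpotent operators. Indeed N^9 = 0.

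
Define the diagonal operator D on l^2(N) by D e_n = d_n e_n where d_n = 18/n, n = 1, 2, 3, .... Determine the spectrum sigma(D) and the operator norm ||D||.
sigma(D) = {18/n : n ≥ 1} ∪ {0}; ||D|| = 18

A bounded diagonal operator on l^2 with diagonal entries d_n has spectrum equal to the closure of {d_n : n ≥ 1}: every d_n is an eigenvalue (with eigenvector e_n), so {d_n} ⊂ sigma(D); the spectrum is closed, so its closure is too; and for lambda not in the closure, (D - lambda I) has bounded inverse (the diagonal entries 1/(d_n - lambda) are bounded). For our sequence d_n = 18/n, n = 1, 2, 3, ...:
  - {d_n} = {18/n : n ≥ 1}; the only limit point is 0
  - closure = {18/n : n ≥ 1} ∪ {0}
For the norm: a diagonal operator has ||D|| = sup_n |d_n|. Here d_n = 18/n is positive and decreasing, so sup_n |d_n| = d_1 = 18. So ||D|| = 18.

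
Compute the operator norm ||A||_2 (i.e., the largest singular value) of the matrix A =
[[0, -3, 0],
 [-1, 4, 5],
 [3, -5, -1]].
||A||_2 ≈ 8.5078 (= sqrt(largest eigenvalue of A^T A))

||A||_2 = sigma_max(A) = sqrt(lambda_max(A^T A)). Form the symmetric matrix M = A^T A =
[[10, -19, -8],
 [-19, 50, 25],
 [-8, 25, 26]].
Its characteristic polynomial (trace, sum of principal 2x2 minors, determinant of M give the coefficients) is
  p(λ) = det(λ I - M) = λ^3 - 86λ^2 + 1010λ - 1764.
No integer candidate from the rational root theorem (±divisors of 1764) is a root, so the roots are irrational. The cubic discriminant is Δ = 1609407392 > 0, so there are three distinct real roots. p(2) = -80 and p(3) = 519 have opposite signs, so a root lies in (2, 3); Newton's method refines it to λ ≈ 2.1197. p(11) = 271 and p(12) = -300 have opposite signs, so a root lies in (11, 12); Newton's method refines it to λ ≈ 11.4972. p(72) = -1620 and p(73) = 2689 have opposite signs, so a root lies in (72, 73); Newton's method refines it to λ ≈ 72.3832. Check (Vieta): the three roots sum to 86, matching tr M = 86.
So the eigenvalues of A^T A are ≈ 2.1197, 11.4972, 72.3832 (all ≥ 0, as they must be for A^T A). The largest is λ_max ≈ 72.3832, hence ||A||_2 = sqrt(λ_max) ≈ 8.5078.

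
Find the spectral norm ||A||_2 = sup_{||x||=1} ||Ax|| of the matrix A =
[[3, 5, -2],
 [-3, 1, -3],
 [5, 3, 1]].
||A||_2 ≈ 8.1424 (= sqrt(largest eigenvalue of A^T A))

||A||_2 = sigma_max(A) = sqrt(lambda_max(A^T A)). Form the symmetric matrix M = A^T A =
[[43, 27, 8],
 [27, 35, -10],
 [8, -10, 14]].
Its characteristic polynomial (trace, sum of principal 2x2 minors, determinant of M give the coefficients) is
  p(λ) = det(λ I - M) = λ^3 - 92λ^2 + 1704λ - 4.
No integer candidate from the rational root theorem (±divisors of 4) is a root, so the roots are irrational. The cubic discriminant is Δ = 4783987024 > 0, so there are three distinct real roots. p(0) = -4 and p(1) = 1609 have opposite signs, so a root lies in (0, 1); Newton's method refines it to λ ≈ 0.0023. p(25) = 721 and p(26) = -316 have opposite signs, so a root lies in (25, 26); Newton's method refines it to λ ≈ 25.6984. p(66) = -796 and p(67) = 1939 have opposite signs, so a root lies in (66, 67); Newton's method refines it to λ ≈ 66.2993. Check (Vieta): the three roots sum to 92, matching tr M = 92.
So the eigenvalues of A^T A are ≈ 0.0023, 25.6984, 66.2993 (all ≥ 0, as they must be for A^T A). The largest is λ_max ≈ 66.2993, hence ||A||_2 = sqrt(λ_max) ≈ 8.1424.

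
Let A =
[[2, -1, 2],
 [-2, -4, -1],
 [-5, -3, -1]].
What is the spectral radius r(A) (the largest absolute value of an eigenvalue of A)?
r(A) ≈ 4.5926

The eigenvalues of A are the roots of its characteristic polynomial. With M = A (coefficients from the trace, the sum of principal 2x2 minors, and det A):
  p(λ) = det(λ I - M) = λ^3 + 3λ^2 - λ + 29.
No integer candidate from the rational root theorem (±divisors of 29) is a root, so the roots are irrational. The cubic discriminant is Δ = -27392 < 0, so there is one real root and a complex-conjugate pair. p(-5) = -16 and p(-4) = 17 have opposite signs, so a root lies in (-5, -4); Newton's method refines it to λ ≈ -4.5926. Dividing out (λ - (-4.5926)) leaves approximately λ^2 - 1.5926λ + 6.3144. For λ^2 - 1.5926λ + 6.3144 the discriminant is -22.7213. It is negative, so the remaining roots are the complex-conjugate pair λ ≈ 0.7963 ± 2.3833i. Their product equals the constant term, so |λ|^2 ≈ 6.3144 and |λ| ≈ 2.5129.
Thus the eigenvalues (to 4 decimals) are -4.5926 (modulus 4.5926); 0.7963 ± 2.3833i (modulus 2.5129). The spectral radius is the largest modulus: r(A) ≈ 4.5926. (Cross-check: r(A) ≤ ||A||_2 ≈ 7.324; equality holds whenever A is normal, though it can also hold for some non-normal A.)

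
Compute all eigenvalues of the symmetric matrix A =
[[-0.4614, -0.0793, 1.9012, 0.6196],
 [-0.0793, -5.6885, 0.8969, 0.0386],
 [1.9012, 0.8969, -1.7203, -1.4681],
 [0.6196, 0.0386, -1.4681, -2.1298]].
sigma(A) ≈ {-6, -4, -1, 1}

A is real symmetric, so its spectrum consists of real eigenvalues. Expanding the characteristic polynomial of the displayed matrix gives
  det(λ I - A) = p(λ) = λ^4 + (10)λ^3 + (23)λ^2 + (-9.9984)λ + (-24).
Solving p(λ) = 0 yields eigenvalues ≈ -6, -4, -1, 1. (A is shown rounded to 4 decimals, so these recover the underlying integer eigenvalues to within that precision.)
Verification: the trace of A = -10 equals the sum of eigenvalues -10, and det(A) ≈ -23.9993 matches the eigenvalue product -24.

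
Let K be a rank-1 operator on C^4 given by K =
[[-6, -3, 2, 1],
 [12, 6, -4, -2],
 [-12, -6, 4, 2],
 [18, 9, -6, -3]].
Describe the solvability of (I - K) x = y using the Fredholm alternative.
(I - K) is singular (det(I - K) = 0, i.e. 1 ∈ sigma(K)). (I - K) x = y is solvable iff y ⊥ ker((I - K)^*) = span{(-6, -3, 2, 1)}, i.e. iff -6y_1 - 3y_2 + 2y_3 + y_4 = 0. When solvable, the solutions are x = y + c·(1, -2, 2, -3), c arbitrary (ker(I - K) = span{(1, -2, 2, -3)}, dimension 1).

K has rank 1, so it is an outer product K = u v^T: every row of K is a multiple of one row vector. Reading off the entries, u = (1, -2, 2, -3) and v = (-6, -3, 2, 1) (row i of K equals u_i·v^T). A rank-one matrix u v^T satisfies K u = u (v·u) and kills the (3)-dimensional subspace v^⊥, so its characteristic polynomial is lambda^3 (lambda - v·u) with v·u = tr K = 1. Hence the eigenvalues of I - K are 1 (multiplicity 3) and 1 - (1) = 0, so det(I - K) = 0. (Direct check: I - K =
[[7, 3, -2, -1],
 [-12, -5, 4, 2],
 [12, 6, -3, -2],
 [-18, -9, 6, 4]]
has determinant 0.) So 1 is an eigenvalue of K and (I - K) is not invertible. The finite-dimensional Fredholm alternative says: either (I - K) is invertible, or ker(I - K) ≠ {0} and then range(I - K) = ker((I - K)^*)^⊥, with dim ker(I - K) = dim ker((I - K)^*). We are in the second case, so we need both kernels. Kernel of I - K: (I - K) u = u - u (v·u) = u - u = 0, so ker(I - K) = span{u} = span{(1, -2, 2, -3)} (it is exactly 1-dimensional because rank(I - K) = 3). Kernel of the adjoint: K is real, so (I - K)^* = I - K^T = I - v u^T, and (I - v u^T) v = v - v (u·v) = 0; hence ker((I - K)^*) = span{v} = span{(-6, -3, 2, 1)}. Therefore (I - K) x = y is solvable iff <y, v> = 0, i.e. iff -6y_1 - 3y_2 + 2y_3 + y_4 = 0. When this holds, K y = u (v·y) = 0, so (I - K) y = y and x = y is a particular solution; the full solution set is the line x = y + c·u = y + c·(1, -2, 2, -3), c ∈ C.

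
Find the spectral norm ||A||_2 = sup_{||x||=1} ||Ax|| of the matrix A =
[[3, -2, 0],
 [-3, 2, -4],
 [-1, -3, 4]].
||A||_2 ≈ 7.0897 (= sqrt(largest eigenvalue of A^T A))

||A||_2 = sigma_max(A) = sqrt(lambda_max(A^T A)). Form the symmetric matrix M = A^T A =
[[19, -9, 8],
 [-9, 17, -20],
 [8, -20, 32]].
Its characteristic polynomial (trace, sum of principal 2x2 minors, determinant of M give the coefficients) is
  p(λ) = det(λ I - M) = λ^3 - 68λ^2 + 930λ - 1936.
No integer candidate from the rational root theorem (±divisors of 1936) is a root, so the roots are irrational. The cubic discriminant is Δ = 449497120 > 0, so there are three distinct real roots. p(2) = -340 and p(3) = 269 have opposite signs, so a root lies in (2, 3); Newton's method refines it to λ ≈ 2.5336. p(15) = 89 and p(16) = -368 have opposite signs, so a root lies in (15, 16); Newton's method refines it to λ ≈ 15.2024. p(50) = -436 and p(51) = 1277 have opposite signs, so a root lies in (50, 51); Newton's method refines it to λ ≈ 50.264. Check (Vieta): the three roots sum to 68, matching tr M = 68.
So the eigenvalues of A^T A are ≈ 2.5336, 15.2024, 50.264 (all ≥ 0, as they must be for A^T A). The largest is λ_max ≈ 50.264, hence ||A||_2 = sqrt(λ_max) ≈ 7.0897.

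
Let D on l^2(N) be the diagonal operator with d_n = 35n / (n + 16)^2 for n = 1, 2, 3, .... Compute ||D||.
||D|| = 35/64 (attained at n = 16)

For D diagonal, ||D|| = sup_n |d_n|. Treat f(x) = 35x / (x + 16)^2 for real x > 0. By the quotient rule, f'(x) = 35(16 - x)/(x + 16)^3, which is positive for x < 16 and negative for x > 16. So f has a unique maximum at x = 16, and since 16 is a positive integer, the supremum over n ≥ 1 is attained at n = 16: d_16 = 35·16/(16 + 16)^2 = 35·16/1024 = 35/64. Hence ||D|| = 35/64.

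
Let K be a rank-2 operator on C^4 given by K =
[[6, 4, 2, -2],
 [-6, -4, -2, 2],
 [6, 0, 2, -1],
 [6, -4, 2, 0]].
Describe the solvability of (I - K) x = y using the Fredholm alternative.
(I - K) is invertible (det(I - K) = 11 ≠ 0), so for every y in C^4 the equation (I - K) x = y has a unique solution.

K has rank 2 and factors as K = U V^T = u1 v1^T + u2 v2^T with u1 = (-2, 2, -1, 0), v1 = (-3, -2, -1, 1), u2 = (0, 0, -1, -2), v2 = (-3, 2, -1, 0) (multiplying out reproduces the displayed K). The nonzero eigenvalues of U V^T coincide with those of the 2 x 2 matrix G = V^T U = [[v1·u1, v1·u2], [v2·u1, v2·u2]] = [[3, -1], [11, 1]], and by the Sylvester determinant identity det(I_4 - U V^T) = det(I_2 - V^T U) = det([[-2, 1], [-11, 0]]) = (-2)(0) - (1)(-11) = 11. (Direct check: I - K =
[[-5, -4, -2, 2],
 [6, 5, 2, -2],
 [-6, 0, -1, 1],
 [-6, 4, -2, 1]]
has determinant 11.) The finite-dimensional Fredholm alternative says: either (I - K) is invertible, or ker(I - K) ≠ {0} and then range(I - K) = ker((I - K)^*)^⊥, with dim ker(I - K) = dim ker((I - K)^*). Since det(I - K) ≠ 0, 1 is not an eigenvalue of K and ker(I - K) = {0}, so we are in the first case: for every y there is a unique x = (I - K)^(-1) y. (Explicitly, by the Woodbury identity, (I - U V^T)^(-1) = I + U (I_2 - G)^(-1) V^T.)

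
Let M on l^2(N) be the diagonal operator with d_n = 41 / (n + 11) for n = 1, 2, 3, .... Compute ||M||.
||M|| = 41/12 (attained at n = 1)

For M diagonal, ||M|| = sup_n |d_n| = sup_n 41/(n + 11). This is positive and strictly decreasing in n, so the supremum is attained at n = 1: d_1 = 41/(1 + 11) = 41/12. Hence ||M|| = 41/12.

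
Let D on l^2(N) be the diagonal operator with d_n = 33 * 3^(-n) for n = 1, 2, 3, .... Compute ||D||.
||D|| = 11 (attained at n = 1)

For D diagonal, ||D|| = sup_n |d_n|. The sequence d_n = 33 * 3^(-n) is positive and strictly decreasing (ratio 3^(-1) < 1), so the supremum is d_1 = 33/3 = 11. Hence ||D|| = 11.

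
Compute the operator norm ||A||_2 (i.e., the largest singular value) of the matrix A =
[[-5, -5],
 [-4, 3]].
||A||_2 = sqrt((75 + sqrt(725))/2) ≈ 7.1388 (= sqrt(largest eigenvalue of A^T A))

||A||_2 = sigma_max(A) = sqrt(lambda_max(A^T A)). Form the symmetric matrix M = A^T A =
[[41, 13],
 [13, 34]].
Its characteristic polynomial (trace, determinant of M give the coefficients) is
  p(λ) = det(λ I - M) = λ^2 - 75λ + 1225.
For λ^2 - 75λ + 1225 the discriminant is 725. It is nonnegative but not a perfect square, so the roots are real and irrational: λ = (75 ± sqrt(725))/2 ≈ 50.9629, 24.0371.
So the eigenvalues of A^T A are ≈ 24.0371, 50.9629 (all ≥ 0, as they must be for A^T A). The largest is λ_max = (75 + sqrt(725))/2 ≈ 50.9629, hence ||A||_2 = sqrt(λ_max) = sqrt((75 + sqrt(725))/2) ≈ 7.1388.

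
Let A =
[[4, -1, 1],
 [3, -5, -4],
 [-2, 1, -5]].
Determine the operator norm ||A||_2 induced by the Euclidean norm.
||A||_2 ≈ 7.4411 (= sqrt(largest eigenvalue of A^T A))

||A||_2 = sigma_max(A) = sqrt(lambda_max(A^T A)). Form the symmetric matrix M = A^T A =
[[29, -21, 2],
 [-21, 27, 14],
 [2, 14, 42]].
Its characteristic polynomial (trace, sum of principal 2x2 minors, determinant of M give the coefficients) is
  p(λ) = det(λ I - M) = λ^3 - 98λ^2 + 2494λ - 7396.
No integer candidate from the rational root theorem (±divisors of 7396) is a root, so the roots are irrational. The cubic discriminant is Δ = 903081184 > 0, so there are three distinct real roots. p(3) = -769 and p(4) = 1076 have opposite signs, so a root lies in (3, 4); Newton's method refines it to λ ≈ 3.4054. p(39) = 131 and p(40) = -436 have opposite signs, so a root lies in (39, 40); Newton's method refines it to λ ≈ 39.2248. p(55) = -301 and p(56) = 556 have opposite signs, so a root lies in (55, 56); Newton's method refines it to λ ≈ 55.3698. Check (Vieta): the three roots sum to 98, matching tr M = 98.
So the eigenvalues of A^T A are ≈ 3.4054, 39.2248, 55.3698 (all ≥ 0, as they must be for A^T A). The largest is λ_max ≈ 55.3698, hence ||A||_2 = sqrt(λ_max) ≈ 7.4411.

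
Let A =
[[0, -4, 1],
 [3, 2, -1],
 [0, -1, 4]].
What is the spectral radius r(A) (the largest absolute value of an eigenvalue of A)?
r(A) ≈ 4.0518

The eigenvalues of A are the roots of its characteristic polynomial. With M = A (coefficients from the trace, the sum of principal 2x2 minors, and det A):
  p(λ) = det(λ I - M) = λ^3 - 6λ^2 + 19λ - 45.
No integer candidate from the rational root theorem (±divisors of 45) is a root, so the roots are irrational. The cubic discriminant is Δ = -15655 < 0, so there is one real root and a complex-conjugate pair. p(4) = -1 and p(5) = 25 have opposite signs, so a root lies in (4, 5); Newton's method refines it to λ ≈ 4.0518. Dividing out (λ - (4.0518)) leaves approximately λ^2 - 1.9482λ + 11.1062. For λ^2 - 1.9482λ + 11.1062 the discriminant is -40.6294. It is negative, so the remaining roots are the complex-conjugate pair λ ≈ 0.9741 ± 3.1871i. Their product equals the constant term, so |λ|^2 ≈ 11.1062 and |λ| ≈ 3.3326.
Thus the eigenvalues (to 4 decimals) are 4.0518 (modulus 4.0518); 0.9741 ± 3.1871i (modulus 3.3326). The spectral radius is the largest modulus: r(A) ≈ 4.0518. (Cross-check: r(A) ≤ ||A||_2 ≈ 5.6127; equality holds whenever A is normal, though it can also hold for some non-normal A.)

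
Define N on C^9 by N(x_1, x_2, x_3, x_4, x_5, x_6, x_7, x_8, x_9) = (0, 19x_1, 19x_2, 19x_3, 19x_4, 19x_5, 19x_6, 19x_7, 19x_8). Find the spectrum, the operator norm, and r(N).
sigma(N) = {0}; ||N|| = 19; r(N) = 0. (N is nilpotent with N^9 = 0.)

On C^9, N is a strictly lower-triangular matrix with 19 on the subdiagonal and zeros elsewhere, so its characteristic polynomial is lambda^9 and every eigenvalue is 0: sigma(N) = {0}. For the operator norm, N e_i = 19e_{i+1} for i = 1, ..., 8 and N e_9 = 0, so the singular values of N are 19 (with multiplicity 8) and 0; hence ||N|| = 19. The spectral radius r(N) = max|lambda| = 0. Note ||N|| > r(N) — characteristic of non-normal nilpotent operators. Indeed N^9 = 0.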